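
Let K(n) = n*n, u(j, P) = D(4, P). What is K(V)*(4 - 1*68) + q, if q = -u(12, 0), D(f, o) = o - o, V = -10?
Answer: -6400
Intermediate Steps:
D(f, o) = 0
u(j, P) = 0
K(n) = n**2
q = 0 (q = -1*0 = 0)
K(V)*(4 - 1*68) + q = (-10)**2*(4 - 1*68) + 0 = 100*(4 - 68) + 0 = 100*(-64) + 0 = -6400 + 0 = -6400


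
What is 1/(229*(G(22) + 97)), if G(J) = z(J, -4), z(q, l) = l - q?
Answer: 1/16259 ≈ 6.1504e-5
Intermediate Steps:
G(J) = -4 - J
1/(229*(G(22) + 97)) = 1/(229*((-4 - 1*22) + 97)) = 1/(229*((-4 - 22) + 97)) = 1/(229*(-26 + 97)) = 1/(229*71) = 1/16259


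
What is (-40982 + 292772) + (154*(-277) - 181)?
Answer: 208951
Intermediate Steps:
(-40982 + 292772) + (154*(-277) - 181) = 251790 + (-42658 - 181) = 251790 - 42839 = 208951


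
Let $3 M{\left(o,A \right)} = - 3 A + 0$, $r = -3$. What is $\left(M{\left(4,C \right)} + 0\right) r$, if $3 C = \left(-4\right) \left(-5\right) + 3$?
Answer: $23$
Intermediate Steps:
$C = \frac{23}{3}$ ($C = \frac{\left(-4\right) \left(-5\right) + 3}{3} = \frac{20 + 3}{3} = \frac{1}{3} \cdot 23 = \frac{23}{3} \approx 7.6667$)
$M{\left(o,A \right)} = - A$ ($M{\left(o,A \right)} = \frac{- 3 A + 0}{3} = \frac{\left(-3\right) A}{3} = - A$)
$\left(M{\left(4,C \right)} + 0\right) r = \left(\left(-1\right) \frac{23}{3} + 0\right) \left(-3\right) = \left(- \frac{23}{3} + 0\right) \left(-3\right) = \left(- \frac{23}{3}\right) \left(-3\right) = 23$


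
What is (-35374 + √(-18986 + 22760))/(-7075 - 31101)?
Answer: 17687/19088 - √3774/38176 ≈ 0.92499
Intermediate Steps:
(-35374 + √(-18986 + 22760))/(-7075 - 31101) = (-35374 + √3774)/(-38176) = (-35374 + √3774)*(-1/38176) = 17687/19088 - √3774/38176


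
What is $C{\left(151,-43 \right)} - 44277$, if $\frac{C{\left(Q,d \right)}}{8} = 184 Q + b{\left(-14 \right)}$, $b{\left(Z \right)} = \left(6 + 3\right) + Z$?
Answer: $177955$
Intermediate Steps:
$b{\left(Z \right)} = 9 + Z$
$C{\left(Q,d \right)} = -40 + 1472 Q$ ($C{\left(Q,d \right)} = 8 \left(184 Q + \left(9 - 14\right)\right) = 8 \left(184 Q - 5\right) = 8 \left(-5 + 184 Q\right) = -40 + 1472 Q$)
$C{\left(151,-43 \right)} - 44277 = \left(-40 + 1472 \cdot 151\right) - 44277 = \left(-40 + 222272\right) - 44277 = 222232 - 44277 = 177955$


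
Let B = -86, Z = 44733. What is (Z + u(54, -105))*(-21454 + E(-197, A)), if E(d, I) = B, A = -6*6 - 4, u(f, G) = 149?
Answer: -966758280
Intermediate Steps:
A = -40 (A = -36 - 4 = -40)
E(d, I) = -86
(Z + u(54, -105))*(-21454 + E(-197, A)) = (44733 + 149)*(-21454 - 86) = 44882*(-21540) = -966758280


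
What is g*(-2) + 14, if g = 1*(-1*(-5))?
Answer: 4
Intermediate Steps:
g = 5 (g = 1*5 = 5)
g*(-2) + 14 = 5*(-2) + 14 = -10 + 14 = 4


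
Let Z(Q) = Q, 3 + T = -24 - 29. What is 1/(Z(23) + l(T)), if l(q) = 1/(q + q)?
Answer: 112/2575 ≈ 0.043495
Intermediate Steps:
T = -56 (T = -3 + (-24 - 29) = -3 - 53 = -56)
l(q) = 1/(2*q)
1/(Z(23) + l(T)) = 1/(23 + (½)/(-56)) = 1/(23 + (½)*(-1/56)) = 1/(23 - 1/112) = 1/(2575/112) = 112/2575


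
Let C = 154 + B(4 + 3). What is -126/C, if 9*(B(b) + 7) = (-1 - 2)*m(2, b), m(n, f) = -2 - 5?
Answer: -27/32 ≈ -0.84375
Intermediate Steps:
m(n, f) = -7
B(b) = -14/3 (B(b) = -7 + ((-1 - 2)*(-7))/9 = -7 + (-3*(-7))/9 = -7 + (1/9)*21 = -7 + 7/3 = -14/3)
C = 448/3 (C = 154 - 14/3 = 448/3 ≈ 149.33)
-126/C = -126/448/3 = -3*126/448 = -1*27/32 = -27/32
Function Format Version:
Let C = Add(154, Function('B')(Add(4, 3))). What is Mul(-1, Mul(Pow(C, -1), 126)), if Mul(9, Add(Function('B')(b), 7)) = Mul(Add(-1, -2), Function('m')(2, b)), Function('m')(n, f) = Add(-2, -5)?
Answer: Rational(-27, 32) ≈ -0.84375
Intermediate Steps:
Function('m')(n, f) = -7
Function('B')(b) = Rational(-14, 3) (Function('B')(b) = Add(-7, Mul(Rational(1, 9), Mul(Add(-1, -2), -7))) = Add(-7, Mul(Rational(1, 9), Mul(-3, -7))) = Add(-7, Mul(Rational(1, 9), 21)) = Add(-7, Rational(7, 3)) = Rational(-14, 3))
C = Rational(448, 3) (C = Add(154, Rational(-14, 3)) = Rational(448, 3) ≈ 149.33)
Mul(-1, Mul(Pow(C, -1), 126)) = Mul(-1, Mul(Pow(Rational(448, 3), -1), 126)) = Mul(-1, Mul(Rational(3, 448), 126)) = Mul(-1, Rational(27, 32)) = Rational(-27, 32)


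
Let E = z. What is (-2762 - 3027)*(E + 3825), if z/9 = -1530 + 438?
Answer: 34751367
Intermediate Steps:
z = -9828 (z = 9*(-1530 + 438) = 9*(-1092) = -9828)
E = -9828
(-2762 - 3027)*(E + 3825) = (-2762 - 3027)*(-9828 + 3825) = -5789*(-6003) = 34751367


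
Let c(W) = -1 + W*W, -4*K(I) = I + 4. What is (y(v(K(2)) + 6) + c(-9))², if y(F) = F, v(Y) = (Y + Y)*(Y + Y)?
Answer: 9025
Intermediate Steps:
K(I) = -1 - I/4 (K(I) = -(I + 4)/4 = -(4 + I)/4 = -1 - I/4)
v(Y) = 4*Y² (v(Y) = (2*Y)*(2*Y) = 4*Y²)
c(W) = -1 + W²
(y(v(K(2)) + 6) + c(-9))² = ((4*(-1 - ¼*2)² + 6) + (-1 + (-9)²))² = ((4*(-1 - ½)² + 6) + (-1 + 81))² = ((4*(-3/2)² + 6) + 80)² = ((4*(9/4) + 6) + 80)² = ((9 + 6) + 80)² = (15 + 80)² = 95² = 9025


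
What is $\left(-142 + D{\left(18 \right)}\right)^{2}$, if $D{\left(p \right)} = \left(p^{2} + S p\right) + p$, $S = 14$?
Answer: $204304$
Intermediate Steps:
$D{\left(p \right)} = p^{2} + 15 p$ ($D{\left(p \right)} = \left(p^{2} + 14 p\right) + p = p^{2} + 15 p$)
$\left(-142 + D{\left(18 \right)}\right)^{2} = \left(-142 + 18 \left(15 + 18\right)\right)^{2} = \left(-142 + 18 \cdot 33\right)^{2} = \left(-142 + 594\right)^{2} = 452^{2} = 204304$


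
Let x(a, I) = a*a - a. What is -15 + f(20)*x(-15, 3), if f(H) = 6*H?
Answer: 28785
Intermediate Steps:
x(a, I) = a**2 - a
-15 + f(20)*x(-15, 3) = -15 + (6*20)*(-15*(-1 - 15)) = -15 + 120*(-15*(-16)) = -15 + 120*240 = -15 + 28800 = 28785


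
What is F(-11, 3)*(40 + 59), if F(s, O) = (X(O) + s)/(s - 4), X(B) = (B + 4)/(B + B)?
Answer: 649/10 ≈ 64.900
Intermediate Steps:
X(B) = (4 + B)/(2*B) (X(B) = (4 + B)/((2*B)) = (4 + B)*(1/(2*B)) = (4 + B)/(2*B))
F(s, O) = (s + (4 + O)/(2*O))/(-4 + s) (F(s, O) = ((4 + O)/(2*O) + s)/(s - 4) = (s + (4 + O)/(2*O))/(-4 + s))
F(-11, 3)*(40 + 59) = ((2 + (½)*3 + 3*(-11))/(3*(-4 - 11)))*(40 + 59) = ((⅓)*(2 + 3/2 - 33)/(-15))*99 = ((⅓)*(-1/15)*(-59/2))*99 = (59/90)*99 = 649/10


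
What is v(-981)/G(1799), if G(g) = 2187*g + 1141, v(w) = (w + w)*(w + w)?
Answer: 17658/18053 ≈ 0.97812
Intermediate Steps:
v(w) = 4*w² (v(w) = (2*w)*(2*w) = 4*w²)
G(g) = 1141 + 2187*g
v(-981)/G(1799) = (4*(-981)²)/(1141 + 2187*1799) = (4*962361)/(1141 + 3934413) = 3849444/3935554 = 3849444*(1/3935554) = 17658/18053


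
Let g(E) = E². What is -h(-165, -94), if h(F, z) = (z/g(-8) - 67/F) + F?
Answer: 876811/5280 ≈ 166.06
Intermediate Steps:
h(F, z) = F - 67/F + z/64 (h(F, z) = (z/((-8)²) - 67/F) + F = (z/64 - 67/F) + F = (-67/F + z/64) + F = F - 67/F + z/64)
-h(-165, -94) = -(-165 - 67/(-165) + (1/64)*(-94)) = -(-165 - 67*(-1/165) - 47/32) = -(-165 + 67/165 - 47/32) = -1*(-876811/5280) = 876811/5280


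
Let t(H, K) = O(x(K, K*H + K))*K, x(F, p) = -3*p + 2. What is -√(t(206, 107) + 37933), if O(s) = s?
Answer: -I*√7071682 ≈ -2659.3*I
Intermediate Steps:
x(F, p) = 2 - 3*p
t(H, K) = K*(2 - 3*K - 3*H*K) (t(H, K) = (2 - 3*(K*H + K))*K = (2 - 3*(H*K + K))*K = (2 - 3*(K + H*K))*K = (2 + (-3*K - 3*H*K))*K = (2 - 3*K - 3*H*K)*K = K*(2 - 3*K - 3*H*K))
-√(t(206, 107) + 37933) = -√(-1*107*(-2 + 3*107*(1 + 206)) + 37933) = -√(-1*107*(-2 + 3*107*207) + 37933) = -√(-1*107*(-2 + 66447) + 37933) = -√(-1*107*66445 + 37933) = -√(-7109615 + 37933) = -√(-7071682) = -I*√7071682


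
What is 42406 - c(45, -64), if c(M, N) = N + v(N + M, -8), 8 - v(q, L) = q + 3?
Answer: 42446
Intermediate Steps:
v(q, L) = 5 - q (v(q, L) = 8 - (q + 3) = 8 - (3 + q) = 8 + (-3 - q) = 5 - q)
c(M, N) = 5 - M (c(M, N) = N + (5 - (N + M)) = N + (5 - (M + N)) = N + (5 + (-M - N)) = N + (5 - M - N) = 5 - M)
42406 - c(45, -64) = 42406 - (5 - 1*45) = 42406 - (5 - 45) = 42406 - 1*(-40) = 42406 + 40 = 42446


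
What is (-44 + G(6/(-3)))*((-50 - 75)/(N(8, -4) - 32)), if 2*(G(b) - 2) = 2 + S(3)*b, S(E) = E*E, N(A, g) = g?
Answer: -3125/18 ≈ -173.61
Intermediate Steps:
S(E) = E**2
G(b) = 3 + 9*b/2 (G(b) = 2 + (2 + 3**2*b)/2 = 2 + (2 + 9*b)/2 = 2 + (1 + 9*b/2) = 3 + 9*b/2)
(-44 + G(6/(-3)))*((-50 - 75)/(N(8, -4) - 32)) = (-44 + (3 + 9*(6/(-3))/2))*((-50 - 75)/(-4 - 32)) = (-44 + (3 + 9*(6*(-1/3))/2))*(-125/(-36)) = (-44 + (3 + (9/2)*(-2)))*(-125*(-1/36)) = (-44 + (3 - 9))*(125/36) = (-44 - 6)*(125/36) = -50*125/36 = -3125/18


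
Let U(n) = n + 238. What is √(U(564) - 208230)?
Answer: 2*I*√51857 ≈ 455.44*I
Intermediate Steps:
U(n) = 238 + n
√(U(564) - 208230) = √((238 + 564) - 208230) = √(802 - 208230) = √(-207428) = 2*I*√51857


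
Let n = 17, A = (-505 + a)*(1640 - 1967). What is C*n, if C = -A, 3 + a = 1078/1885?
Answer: -5317194618/1885 ≈ -2.8208e+6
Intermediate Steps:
a = -4577/1885 (a = -3 + 1078/1885 = -4577/1885 ≈ -2.4281)
A = 312776154/1885 (A = (-505 - 4577/1885)*(1640 - 1967) = -956502/1885*(-327) = 312776154/1885 ≈ 1.6593e+5)
C = -312776154/1885 (C = -1*312776154/1885 = -312776154/1885 ≈ -1.6593e+5)
C*n = -312776154/1885*17 = -5317194618/1885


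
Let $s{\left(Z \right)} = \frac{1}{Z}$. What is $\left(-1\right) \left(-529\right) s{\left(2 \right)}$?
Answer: $\frac{529}{2} \approx 264.5$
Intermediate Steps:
$\left(-1\right) \left(-529\right) s{\left(2 \right)} = \frac{\left(-1\right) \left(-529\right)}{2} = 529 \cdot \frac{1}{2} = \frac{529}{2}$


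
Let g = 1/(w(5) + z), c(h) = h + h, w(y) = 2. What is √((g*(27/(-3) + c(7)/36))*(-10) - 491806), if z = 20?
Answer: I*√2142289886/66 ≈ 701.29*I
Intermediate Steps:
c(h) = 2*h
g = 1/22 (g = 1/(2 + 20) = 1/22 ≈ 0.045455)
√((g*(27/(-3) + c(7)/36))*(-10) - 491806) = √(((27/(-3) + (2*7)/36)/22)*(-10) - 491806) = √(((27*(-⅓) + 14*(1/36))/22)*(-10) - 491806) = √(((-9 + 7/18)/22)*(-10) - 491806) = √(((1/22)*(-155/18))*(-10) - 491806) = √(-155/396*(-10) - 491806) = √(775/198 - 491806) = √(-97376813/198) = I*√2142289886/66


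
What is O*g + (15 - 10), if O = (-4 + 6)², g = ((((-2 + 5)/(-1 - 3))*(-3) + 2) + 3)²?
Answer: 861/4 ≈ 215.25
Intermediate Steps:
g = 841/16 (g = (((3/(-4))*(-3) + 2) + 3)² = (((3*(-¼))*(-3) + 2) + 3)² = ((-¾*(-3) + 2) + 3)² = ((9/4 + 2) + 3)² = (17/4 + 3)² = (29/4)² = 841/16 ≈ 52.563)
O = 4 (O = 2² = 4)
O*g + (15 - 10) = 4*(841/16) + (15 - 10) = 841/4 + 5 = 861/4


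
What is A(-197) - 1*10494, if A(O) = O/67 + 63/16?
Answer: -11248499/1072 ≈ -10493.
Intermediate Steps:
A(O) = 63/16 + O/67 (A(O) = O*(1/67) + 63*(1/16) = O/67 + 63/16 = 63/16 + O/67)
A(-197) - 1*10494 = (63/16 + (1/67)*(-197)) - 1*10494 = (63/16 - 197/67) - 10494 = 1069/1072 - 10494 = -11248499/1072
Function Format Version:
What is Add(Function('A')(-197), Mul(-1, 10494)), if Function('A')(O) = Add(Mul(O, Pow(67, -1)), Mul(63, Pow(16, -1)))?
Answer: Rational(-11248499, 1072) ≈ -10493.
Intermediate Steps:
Function('A')(O) = Add(Rational(63, 16), Mul(Rational(1, 67), O)) (Function('A')(O) = Add(Mul(O, Rational(1, 67)), Mul(63, Rational(1, 16))) = Add(Mul(Rational(1, 67), O), Rational(63, 16)) = Add(Rational(63, 16), Mul(Rational(1, 67), O)))
Add(Function('A')(-197), Mul(-1, 10494)) = Add(Add(Rational(63, 16), Mul(Rational(1, 67), -197)), Mul(-1, 10494)) = Add(Add(Rational(63, 16), Rational(-197, 67)), -10494) = Add(Rational(1069, 1072), -10494) = Rational(-11248499, 1072)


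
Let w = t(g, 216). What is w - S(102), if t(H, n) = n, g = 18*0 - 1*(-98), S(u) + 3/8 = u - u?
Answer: 1731/8 ≈ 216.38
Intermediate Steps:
S(u) = -3/8 (S(u) = -3/8 + (u - u) = -3/8 + 0 = -3/8)
g = 98 (g = 0 + 98 = 98)
w = 216
w - S(102) = 216 - 1*(-3/8) = 216 + 3/8 = 1731/8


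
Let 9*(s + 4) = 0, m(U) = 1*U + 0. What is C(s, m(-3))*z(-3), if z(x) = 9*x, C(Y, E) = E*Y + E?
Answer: -243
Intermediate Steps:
m(U) = U (m(U) = U + 0 = U)
s = -4 (s = -4 + (1/9)*0 = -4 + 0 = -4)
C(Y, E) = E + E*Y
C(s, m(-3))*z(-3) = (-3*(1 - 4))*(9*(-3)) = -3*(-3)*(-27) = 9*(-27) = -243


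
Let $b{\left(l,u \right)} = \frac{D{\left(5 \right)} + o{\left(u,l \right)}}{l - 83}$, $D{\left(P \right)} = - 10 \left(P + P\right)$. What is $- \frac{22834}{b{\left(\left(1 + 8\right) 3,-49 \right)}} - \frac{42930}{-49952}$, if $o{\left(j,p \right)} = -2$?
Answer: $- \frac{15967360837}{1273776} \approx -12535.0$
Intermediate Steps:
$D{\left(P \right)} = - 20 P$ ($D{\left(P \right)} = - 10 \cdot 2 P = - 20 P$)
$b{\left(l,u \right)} = - \frac{102}{-83 + l}$ ($b{\left(l,u \right)} = \frac{\left(-20\right) 5 - 2}{l - 83} = \frac{-100 - 2}{-83 + l} = - \frac{102}{-83 + l}$)
$- \frac{22834}{b{\left(\left(1 + 8\right) 3,-49 \right)}} - \frac{42930}{-49952} = - \frac{22834}{\left(-102\right) \frac{1}{-83 + \left(1 + 8\right) 3}} - \frac{42930}{-49952} = - \frac{22834}{\left(-102\right) \frac{1}{-83 + 9 \cdot 3}} - - \frac{21465}{24976} = - \frac{22834}{\left(-102\right) \frac{1}{-83 + 27}} + \frac{21465}{24976} = - \frac{22834}{\left(-102\right) \frac{1}{-56}} + \frac{21465}{24976} = - \frac{22834}{\left(-102\right) \left(- \frac{1}{56}\right)} + \frac{21465}{24976} = - \frac{22834}{\frac{51}{28}} + \frac{21465}{24976} = \left(-22834\right) \frac{28}{51} + \frac{21465}{24976} = - \frac{639352}{51} + \frac{21465}{24976} = - \frac{15967360837}{1273776}$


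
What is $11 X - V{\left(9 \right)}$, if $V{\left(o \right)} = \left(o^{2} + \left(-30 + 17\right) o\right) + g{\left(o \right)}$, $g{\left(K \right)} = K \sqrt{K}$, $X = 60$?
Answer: $669$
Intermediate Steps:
$g{\left(K \right)} = K^{\frac{3}{2}}$
$V{\left(o \right)} = o^{2} + o^{\frac{3}{2}} - 13 o$ ($V{\left(o \right)} = \left(o^{2} + \left(-30 + 17\right) o\right) + o^{\frac{3}{2}} = \left(o^{2} - 13 o\right) + o^{\frac{3}{2}} = o^{2} + o^{\frac{3}{2}} - 13 o$)
$11 X - V{\left(9 \right)} = 11 \cdot 60 - \left(9^{2} + 9^{\frac{3}{2}} - 117\right) = 660 - \left(81 + 27 - 117\right) = 660 - -9 = 660 + 9 = 669$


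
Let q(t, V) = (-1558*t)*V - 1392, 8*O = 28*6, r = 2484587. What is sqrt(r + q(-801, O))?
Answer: sqrt(28690313) ≈ 5356.3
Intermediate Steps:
O = 21 (O = (28*6)/8 = (1/8)*168 = 21)
q(t, V) = -1392 - 1558*V*t (q(t, V) = -1558*V*t - 1392 = -1392 - 1558*V*t)
sqrt(r + q(-801, O)) = sqrt(2484587 + (-1392 - 1558*21*(-801))) = sqrt(2484587 + (-1392 + 26207118)) = sqrt(2484587 + 26205726) = sqrt(28690313)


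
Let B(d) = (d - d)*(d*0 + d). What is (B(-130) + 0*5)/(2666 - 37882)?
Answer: 0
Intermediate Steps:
B(d) = 0 (B(d) = 0*(0 + d) = 0*d = 0)
(B(-130) + 0*5)/(2666 - 37882) = (0 + 0*5)/(2666 - 37882) = (0 + 0)/(-35216) = 0*(-1/35216) = 0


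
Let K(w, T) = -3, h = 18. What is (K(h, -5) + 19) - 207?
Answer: -191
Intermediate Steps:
(K(h, -5) + 19) - 207 = (-3 + 19) - 207 = 16 - 207 = -191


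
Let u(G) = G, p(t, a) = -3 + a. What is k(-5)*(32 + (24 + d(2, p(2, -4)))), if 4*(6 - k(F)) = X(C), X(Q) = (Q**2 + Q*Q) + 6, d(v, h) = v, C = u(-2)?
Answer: 145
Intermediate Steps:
C = -2
X(Q) = 6 + 2*Q**2 (X(Q) = (Q**2 + Q**2) + 6 = 2*Q**2 + 6 = 6 + 2*Q**2)
k(F) = 5/2 (k(F) = 6 - (6 + 2*(-2)**2)/4 = 6 - (6 + 2*4)/4 = 6 - (6 + 8)/4 = 6 - 1/4*14 = 6 - 7/2 = 5/2)
k(-5)*(32 + (24 + d(2, p(2, -4)))) = 5*(32 + (24 + 2))/2 = 5*(32 + 26)/2 = (5/2)*58 = 145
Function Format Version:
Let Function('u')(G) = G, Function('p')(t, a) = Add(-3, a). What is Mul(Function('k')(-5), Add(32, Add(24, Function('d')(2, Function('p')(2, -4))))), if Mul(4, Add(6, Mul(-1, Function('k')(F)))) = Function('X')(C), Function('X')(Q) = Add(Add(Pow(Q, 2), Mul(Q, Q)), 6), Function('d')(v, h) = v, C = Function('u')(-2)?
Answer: 145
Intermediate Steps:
C = -2
Function('X')(Q) = Add(6, Mul(2, Pow(Q, 2))) (Function('X')(Q) = Add(Add(Pow(Q, 2), Pow(Q, 2)), 6) = Add(Mul(2, Pow(Q, 2)), 6) = Add(6, Mul(2, Pow(Q, 2))))
Function('k')(F) = Rational(5, 2) (Function('k')(F) = Add(6, Mul(Rational(-1, 4), Add(6, Mul(2, Pow(-2, 2))))) = Add(6, Mul(Rational(-1, 4), Add(6, Mul(2, 4)))) = Add(6, Mul(Rational(-1, 4), Add(6, 8))) = Add(6, Mul(Rational(-1, 4), 14)) = Add(6, Rational(-7, 2)) = Rational(5, 2))
Mul(Function('k')(-5), Add(32, Add(24, Function('d')(2, Function('p')(2, -4))))) = Mul(Rational(5, 2), Add(32, Add(24, 2))) = Mul(Rational(5, 2), Add(32, 26)) = Mul(Rational(5, 2), 58) = 145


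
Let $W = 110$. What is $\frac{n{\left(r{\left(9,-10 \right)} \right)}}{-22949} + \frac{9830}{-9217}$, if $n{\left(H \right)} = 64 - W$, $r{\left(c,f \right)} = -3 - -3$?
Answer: $- \frac{225164688}{211520933} \approx -1.0645$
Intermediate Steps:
$r{\left(c,f \right)} = 0$ ($r{\left(c,f \right)} = -3 + 3 = 0$)
$n{\left(H \right)} = -46$ ($n{\left(H \right)} = 64 - 110 = -46$)
$\frac{n{\left(r{\left(9,-10 \right)} \right)}}{-22949} + \frac{9830}{-9217} = - \frac{46}{-22949} + \frac{9830}{-9217} = \left(-46\right) \left(- \frac{1}{22949}\right) + 9830 \left(- \frac{1}{9217}\right) = \frac{46}{22949} - \frac{9830}{9217} = - \frac{225164688}{211520933}$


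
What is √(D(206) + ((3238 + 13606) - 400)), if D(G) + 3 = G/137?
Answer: √308609351/137 ≈ 128.23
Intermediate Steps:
D(G) = -3 + G/137
√(D(206) + ((3238 + 13606) - 400)) = √((-3 + (1/137)*206) + ((3238 + 13606) - 400)) = √((-3 + 206/137) + (16844 - 400)) = √(-205/137 + 16444) = √(2252623/137) = √308609351/137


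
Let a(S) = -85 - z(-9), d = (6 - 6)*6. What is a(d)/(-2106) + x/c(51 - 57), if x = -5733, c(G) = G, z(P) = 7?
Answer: 2012375/2106 ≈ 955.54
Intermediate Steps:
d = 0 (d = 0*6 = 0)
a(S) = -92 (a(S) = -85 - 1*7 = -85 - 7 = -92)
a(d)/(-2106) + x/c(51 - 57) = -92/(-2106) - 5733/(51 - 57) = -92*(-1/2106) - 5733/(-6) = 46/1053 - 5733*(-⅙) = 46/1053 + 1911/2 = 2012375/2106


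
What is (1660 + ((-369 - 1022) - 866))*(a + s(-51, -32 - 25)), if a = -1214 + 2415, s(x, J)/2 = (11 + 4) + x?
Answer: -674013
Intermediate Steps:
s(x, J) = 30 + 2*x (s(x, J) = 2*((11 + 4) + x) = 2*(15 + x) = 30 + 2*x)
a = 1201
(1660 + ((-369 - 1022) - 866))*(a + s(-51, -32 - 25)) = (1660 + ((-369 - 1022) - 866))*(1201 + (30 + 2*(-51))) = (1660 + (-1391 - 866))*(1201 + (30 - 102)) = (1660 - 2257)*(1201 - 72) = -597*1129 = -674013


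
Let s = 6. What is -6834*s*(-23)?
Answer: 943092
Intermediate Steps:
-6834*s*(-23) = -41004*(-23) = -6834*(-138) = 943092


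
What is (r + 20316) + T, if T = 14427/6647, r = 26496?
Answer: 311173791/6647 ≈ 46814.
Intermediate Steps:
T = 14427/6647 (T = 14427*(1/6647) = 14427/6647 ≈ 2.1705)
(r + 20316) + T = (26496 + 20316) + 14427/6647 = 46812 + 14427/6647 = 311173791/6647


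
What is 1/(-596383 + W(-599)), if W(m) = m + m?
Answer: -1/597581 ≈ -1.6734e-6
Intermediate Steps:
W(m) = 2*m
1/(-596383 + W(-599)) = 1/(-596383 + 2*(-599)) = 1/(-596383 - 1198) = 1/(-597581) = -1/597581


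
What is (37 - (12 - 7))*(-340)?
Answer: -10880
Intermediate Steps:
(37 - (12 - 7))*(-340) = (37 - 1*5)*(-340) = (37 - 5)*(-340) = 32*(-340) = -10880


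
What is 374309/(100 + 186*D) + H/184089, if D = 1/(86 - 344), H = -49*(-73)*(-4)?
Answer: 987634735897/261958647 ≈ 3770.2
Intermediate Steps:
H = -14308 (H = 3577*(-4) = -14308)
D = -1/258 (D = 1/(-258) = -1/258 ≈ -0.0038760)
374309/(100 + 186*D) + H/184089 = 374309/(100 + 186*(-1/258)) - 14308/184089 = 374309/(100 - 31/43) - 14308*1/184089 = 374309/(4269/43) - 14308/184089 = 374309*(43/4269) - 14308/184089 = 16095287/4269 - 14308/184089 = 987634735897/261958647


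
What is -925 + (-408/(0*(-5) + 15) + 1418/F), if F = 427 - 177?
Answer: -118316/125 ≈ -946.53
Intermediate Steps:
F = 250
-925 + (-408/(0*(-5) + 15) + 1418/F) = -925 + (-408/(0*(-5) + 15) + 1418/250) = -925 + (-408/(0 + 15) + 1418*(1/250)) = -925 + (-408/15 + 709/125) = -925 + (-408*1/15 + 709/125) = -925 + (-136/5 + 709/125) = -925 - 2691/125 = -118316/125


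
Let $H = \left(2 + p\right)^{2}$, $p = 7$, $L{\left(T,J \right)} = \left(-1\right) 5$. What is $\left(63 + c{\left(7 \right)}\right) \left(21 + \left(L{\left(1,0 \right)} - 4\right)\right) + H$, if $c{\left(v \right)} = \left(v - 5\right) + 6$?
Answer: $933$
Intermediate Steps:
$L{\left(T,J \right)} = -5$
$c{\left(v \right)} = 1 + v$ ($c{\left(v \right)} = \left(-5 + v\right) + 6 = 1 + v$)
$H = 81$ ($H = \left(2 + 7\right)^{2} = 9^{2} = 81$)
$\left(63 + c{\left(7 \right)}\right) \left(21 + \left(L{\left(1,0 \right)} - 4\right)\right) + H = \left(63 + \left(1 + 7\right)\right) \left(21 - 9\right) + 81 = \left(63 + 8\right) \left(21 - 9\right) + 81 = 71 \cdot 12 + 81 = 852 + 81 = 933$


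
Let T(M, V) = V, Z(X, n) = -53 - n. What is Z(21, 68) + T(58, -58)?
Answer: -179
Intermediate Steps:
Z(21, 68) + T(58, -58) = (-53 - 1*68) - 58 = (-53 - 68) - 58 = -121 - 58 = -179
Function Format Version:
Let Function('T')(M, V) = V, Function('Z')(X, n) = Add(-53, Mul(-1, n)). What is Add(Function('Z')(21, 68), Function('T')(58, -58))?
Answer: -179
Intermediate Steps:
Add(Function('Z')(21, 68), Function('T')(58, -58)) = Add(Add(-53, Mul(-1, 68)), -58) = Add(Add(-53, -68), -58) = Add(-121, -58) = -179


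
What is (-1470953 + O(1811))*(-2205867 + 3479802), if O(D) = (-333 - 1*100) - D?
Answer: -1876757220195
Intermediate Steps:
O(D) = -433 - D (O(D) = (-333 - 100) - D = -433 - D)
(-1470953 + O(1811))*(-2205867 + 3479802) = (-1470953 + (-433 - 1*1811))*(-2205867 + 3479802) = (-1470953 + (-433 - 1811))*1273935 = (-1470953 - 2244)*1273935 = -1473197*1273935 = -1876757220195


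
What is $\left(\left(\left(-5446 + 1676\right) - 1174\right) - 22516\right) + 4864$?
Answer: $-22596$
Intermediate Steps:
$\left(\left(\left(-5446 + 1676\right) - 1174\right) - 22516\right) + 4864 = \left(\left(-3770 + \left(-2666 + 1492\right)\right) - 22516\right) + 4864 = \left(\left(-3770 - 1174\right) - 22516\right) + 4864 = \left(-4944 - 22516\right) + 4864 = -27460 + 4864 = -22596$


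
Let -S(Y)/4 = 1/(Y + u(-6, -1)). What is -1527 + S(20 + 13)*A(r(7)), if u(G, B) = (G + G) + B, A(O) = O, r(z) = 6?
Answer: -7641/5 ≈ -1528.2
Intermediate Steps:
u(G, B) = B + 2*G (u(G, B) = 2*G + B = B + 2*G)
S(Y) = -4/(-13 + Y) (S(Y) = -4/(Y + (-1 + 2*(-6))) = -4/(Y + (-1 - 12)) = -4/(Y - 13) = -4/(-13 + Y))
-1527 + S(20 + 13)*A(r(7)) = -1527 - 4/(-13 + (20 + 13))*6 = -1527 - 4/(-13 + 33)*6 = -1527 - 4/20*6 = -1527 - 4*1/20*6 = -1527 - ⅕*6 = -1527 - 6/5 = -7641/5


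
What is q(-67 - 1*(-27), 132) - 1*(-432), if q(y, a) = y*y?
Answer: 2032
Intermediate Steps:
q(y, a) = y²
q(-67 - 1*(-27), 132) - 1*(-432) = (-67 - 1*(-27))² - 1*(-432) = (-67 + 27)² + 432 = (-40)² + 432 = 1600 + 432 = 2032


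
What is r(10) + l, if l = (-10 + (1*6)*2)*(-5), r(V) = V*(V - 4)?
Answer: 50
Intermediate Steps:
r(V) = V*(-4 + V)
l = -10 (l = (-10 + 6*2)*(-5) = (-10 + 12)*(-5) = 2*(-5) = -10)
r(10) + l = 10*(-4 + 10) - 10 = 10*6 - 10 = 60 - 10 = 50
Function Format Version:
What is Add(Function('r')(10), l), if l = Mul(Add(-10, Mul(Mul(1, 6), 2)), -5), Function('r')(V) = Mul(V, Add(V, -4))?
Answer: 50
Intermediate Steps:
Function('r')(V) = Mul(V, Add(-4, V))
l = -10 (l = Mul(Add(-10, Mul(6, 2)), -5) = Mul(Add(-10, 12), -5) = Mul(2, -5) = -10)
Add(Function('r')(10), l) = Add(Mul(10, Add(-4, 10)), -10) = Add(Mul(10, 6), -10) = Add(60, -10) = 50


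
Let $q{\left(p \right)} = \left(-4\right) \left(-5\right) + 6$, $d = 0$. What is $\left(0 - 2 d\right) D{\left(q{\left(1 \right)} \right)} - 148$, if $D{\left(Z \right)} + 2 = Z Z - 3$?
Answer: $-148$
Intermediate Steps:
$q{\left(p \right)} = 26$ ($q{\left(p \right)} = 20 + 6 = 26$)
$D{\left(Z \right)} = -5 + Z^{2}$ ($D{\left(Z \right)} = -2 + \left(Z Z - 3\right) = -2 + \left(Z^{2} - 3\right) = -2 + \left(-3 + Z^{2}\right) = -5 + Z^{2}$)
$\left(0 - 2 d\right) D{\left(q{\left(1 \right)} \right)} - 148 = \left(0 - 0\right) \left(-5 + 26^{2}\right) - 148 = \left(0 + 0\right) \left(-5 + 676\right) - 148 = 0 \cdot 671 - 148 = 0 - 148 = -148$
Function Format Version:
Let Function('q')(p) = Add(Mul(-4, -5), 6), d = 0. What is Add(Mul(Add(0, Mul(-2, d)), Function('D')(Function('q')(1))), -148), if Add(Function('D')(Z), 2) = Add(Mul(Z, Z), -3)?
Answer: -148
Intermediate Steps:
Function('q')(p) = 26 (Function('q')(p) = Add(20, 6) = 26)
Function('D')(Z) = Add(-5, Pow(Z, 2)) (Function('D')(Z) = Add(-2, Add(Mul(Z, Z), -3)) = Add(-2, Add(Pow(Z, 2), -3)) = Add(-2, Add(-3, Pow(Z, 2))) = Add(-5, Pow(Z, 2)))
Add(Mul(Add(0, Mul(-2, d)), Function('D')(Function('q')(1))), -148) = Add(Mul(Add(0, Mul(-2, 0)), Add(-5, Pow(26, 2))), -148) = Add(Mul(Add(0, 0), Add(-5, 676)), -148) = Add(Mul(0, 671), -148) = Add(0, -148) = -148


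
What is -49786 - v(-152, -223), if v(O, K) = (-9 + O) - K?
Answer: -49848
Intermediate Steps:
v(O, K) = -9 + O - K
-49786 - v(-152, -223) = -49786 - (-9 - 152 - 1*(-223)) = -49786 - (-9 - 152 + 223) = -49786 - 1*62 = -49786 - 62 = -49848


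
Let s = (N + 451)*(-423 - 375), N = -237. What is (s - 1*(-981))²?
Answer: 28828983681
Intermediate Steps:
s = -170772 (s = (-237 + 451)*(-423 - 375) = 214*(-798) = -170772)
(s - 1*(-981))² = (-170772 - 1*(-981))² = (-170772 + 981)² = (-169791)² = 28828983681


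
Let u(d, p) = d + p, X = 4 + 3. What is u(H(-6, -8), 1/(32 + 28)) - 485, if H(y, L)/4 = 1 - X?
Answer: -30539/60 ≈ -508.98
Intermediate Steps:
X = 7
H(y, L) = -24 (H(y, L) = 4*(1 - 1*7) = 4*(1 - 7) = 4*(-6) = -24)
u(H(-6, -8), 1/(32 + 28)) - 485 = (-24 + 1/(32 + 28)) - 485 = (-24 + 1/60) - 485 = -1439/60 - 485 = -30539/60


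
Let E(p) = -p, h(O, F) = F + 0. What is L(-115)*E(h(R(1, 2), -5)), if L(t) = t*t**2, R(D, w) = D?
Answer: -7604375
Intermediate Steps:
L(t) = t**3
h(O, F) = F
L(-115)*E(h(R(1, 2), -5)) = (-115)**3*(-1*(-5)) = -1520875*5 = -7604375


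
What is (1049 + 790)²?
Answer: 3381921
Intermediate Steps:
(1049 + 790)² = 1839² = 3381921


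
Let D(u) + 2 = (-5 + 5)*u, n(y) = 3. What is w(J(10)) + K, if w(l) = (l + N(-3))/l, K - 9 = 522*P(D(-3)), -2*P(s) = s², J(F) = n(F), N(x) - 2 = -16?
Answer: -3116/3 ≈ -1038.7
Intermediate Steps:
N(x) = -14 (N(x) = 2 - 16 = -14)
J(F) = 3
D(u) = -2 (D(u) = -2 + (-5 + 5)*u = -2 + 0*u = -2 + 0 = -2)
P(s) = -s²/2
K = -1035 (K = 9 + 522*(-½*(-2)²) = 9 + 522*(-½*4) = 9 + 522*(-2) = 9 - 1044 = -1035)
w(l) = (-14 + l)/l (w(l) = (l - 14)/l = (-14 + l)/l)
w(J(10)) + K = (-14 + 3)/3 - 1035 = (⅓)*(-11) - 1035 = -11/3 - 1035 = -3116/3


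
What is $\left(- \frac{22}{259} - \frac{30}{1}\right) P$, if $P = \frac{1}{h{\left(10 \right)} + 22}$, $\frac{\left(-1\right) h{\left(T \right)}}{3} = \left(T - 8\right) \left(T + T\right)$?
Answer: $\frac{3896}{12691} \approx 0.30699$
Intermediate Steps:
$h{\left(T \right)} = - 6 T \left(-8 + T\right)$ ($h{\left(T \right)} = - 3 \left(T - 8\right) \left(T + T\right) = - 3 \left(-8 + T\right) 2 T = - 3 \cdot 2 T \left(-8 + T\right) = - 6 T \left(-8 + T\right)$)
$P = - \frac{1}{98}$ ($P = \frac{1}{6 \cdot 10 \left(8 - 10\right) + 22} = \frac{1}{6 \cdot 10 \left(-2\right) + 22} = \frac{1}{-120 + 22} = \frac{1}{-98} = - \frac{1}{98} \approx -0.010204$)
$\left(- \frac{22}{259} - \frac{30}{1}\right) P = \left(- \frac{22}{259} - \frac{30}{1}\right) \left(- \frac{1}{98}\right) = \left(\left(-22\right) \frac{1}{259} - 30\right) \left(- \frac{1}{98}\right) = \left(- \frac{22}{259} - 30\right) \left(- \frac{1}{98}\right) = \left(- \frac{7792}{259}\right) \left(- \frac{1}{98}\right) = \frac{3896}{12691}$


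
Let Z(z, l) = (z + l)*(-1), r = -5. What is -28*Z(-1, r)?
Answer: -168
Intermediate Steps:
Z(z, l) = -l - z (Z(z, l) = (l + z)*(-1) = -l - z)
-28*Z(-1, r) = -28*(-1*(-5) - 1*(-1)) = -28*(5 + 1) = -28*6 = -168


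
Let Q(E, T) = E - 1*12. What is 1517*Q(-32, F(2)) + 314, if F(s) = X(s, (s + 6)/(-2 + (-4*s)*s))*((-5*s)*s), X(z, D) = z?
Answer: -66434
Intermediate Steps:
F(s) = -5*s³ (F(s) = s*((-5*s)*s) = s*(-5*s²) = -5*s³)
Q(E, T) = -12 + E (Q(E, T) = E - 12 = -12 + E)
1517*Q(-32, F(2)) + 314 = 1517*(-12 - 32) + 314 = 1517*(-44) + 314 = -66748 + 314 = -66434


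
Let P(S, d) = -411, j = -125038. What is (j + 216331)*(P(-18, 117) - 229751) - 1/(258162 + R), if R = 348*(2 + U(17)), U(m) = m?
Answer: -5563478805930685/264774 ≈ -2.1012e+10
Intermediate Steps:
R = 6612 (R = 348*(2 + 17) = 348*19 = 6612)
(j + 216331)*(P(-18, 117) - 229751) - 1/(258162 + R) = (-125038 + 216331)*(-411 - 229751) - 1/(258162 + 6612) = 91293*(-230162) - 1/264774 = -21012179466 - 1*1/264774 = -21012179466 - 1/264774 = -5563478805930685/264774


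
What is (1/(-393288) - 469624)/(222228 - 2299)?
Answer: -184697483713/86495436552 ≈ -2.1353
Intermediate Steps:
(1/(-393288) - 469624)/(222228 - 2299) = (-1/393288 - 469624)/219929 = -184697483713/393288*1/219929 = -184697483713/86495436552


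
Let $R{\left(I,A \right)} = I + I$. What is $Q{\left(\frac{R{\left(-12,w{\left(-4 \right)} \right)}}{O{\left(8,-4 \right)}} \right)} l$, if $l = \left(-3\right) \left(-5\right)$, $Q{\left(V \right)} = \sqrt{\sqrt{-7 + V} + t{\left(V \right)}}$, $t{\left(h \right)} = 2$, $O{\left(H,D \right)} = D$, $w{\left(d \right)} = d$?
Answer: $15 \sqrt{2 + i} \approx 21.83 + 5.1534 i$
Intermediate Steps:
$R{\left(I,A \right)} = 2 I$
$Q{\left(V \right)} = \sqrt{2 + \sqrt{-7 + V}}$ ($Q{\left(V \right)} = \sqrt{\sqrt{-7 + V} + 2} = \sqrt{2 + \sqrt{-7 + V}}$)
$l = 15$
$Q{\left(\frac{R{\left(-12,w{\left(-4 \right)} \right)}}{O{\left(8,-4 \right)}} \right)} l = \sqrt{2 + \sqrt{-7 + \frac{2 \left(-12\right)}{-4}}} \cdot 15 = \sqrt{2 + \sqrt{-7 - -6}} \cdot 15 = \sqrt{2 + \sqrt{-7 + 6}} \cdot 15 = \sqrt{2 + \sqrt{-1}} \cdot 15 = \sqrt{2 + i} 15 = 15 \sqrt{2 + i}$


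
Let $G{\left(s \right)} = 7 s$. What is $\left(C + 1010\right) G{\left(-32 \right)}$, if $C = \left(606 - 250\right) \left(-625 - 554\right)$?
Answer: $93791936$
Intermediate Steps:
$C = -419724$ ($C = 356 \left(-1179\right) = -419724$)
$\left(C + 1010\right) G{\left(-32 \right)} = \left(-419724 + 1010\right) 7 \left(-32\right) = \left(-418714\right) \left(-224\right) = 93791936$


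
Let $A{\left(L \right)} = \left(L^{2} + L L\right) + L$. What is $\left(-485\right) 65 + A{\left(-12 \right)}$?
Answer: $-31249$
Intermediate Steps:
$A{\left(L \right)} = L + 2 L^{2}$ ($A{\left(L \right)} = \left(L^{2} + L^{2}\right) + L = 2 L^{2} + L = L + 2 L^{2}$)
$\left(-485\right) 65 + A{\left(-12 \right)} = \left(-485\right) 65 - 12 \left(1 + 2 \left(-12\right)\right) = -31525 - 12 \left(1 - 24\right) = -31525 - -276 = -31525 + 276 = -31249$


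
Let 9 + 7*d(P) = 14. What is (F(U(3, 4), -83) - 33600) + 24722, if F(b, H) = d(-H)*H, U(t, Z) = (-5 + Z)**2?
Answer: -62561/7 ≈ -8937.3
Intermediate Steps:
d(P) = 5/7 (d(P) = -9/7 + (1/7)*14 = -9/7 + 2 = 5/7)
F(b, H) = 5*H/7
(F(U(3, 4), -83) - 33600) + 24722 = ((5/7)*(-83) - 33600) + 24722 = (-415/7 - 33600) + 24722 = -235615/7 + 24722 = -62561/7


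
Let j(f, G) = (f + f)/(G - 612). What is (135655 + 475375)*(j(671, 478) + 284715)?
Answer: 11655540231020/67 ≈ 1.7396e+11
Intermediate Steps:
j(f, G) = 2*f/(-612 + G) (j(f, G) = (2*f)/(-612 + G) = 2*f/(-612 + G))
(135655 + 475375)*(j(671, 478) + 284715) = (135655 + 475375)*(2*671/(-612 + 478) + 284715) = 611030*(2*671/(-134) + 284715) = 611030*(2*671*(-1/134) + 284715) = 611030*(-671/67 + 284715) = 611030*(19075234/67) = 11655540231020/67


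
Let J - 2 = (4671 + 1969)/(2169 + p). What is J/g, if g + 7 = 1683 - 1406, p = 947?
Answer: 1609/105165 ≈ 0.015300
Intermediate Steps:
J = 3218/779 (J = 2 + (4671 + 1969)/(2169 + 947) = 2 + 6640/3116 = 2 + 6640*(1/3116) = 2 + 1660/779 = 3218/779 ≈ 4.1309)
g = 270 (g = -7 + (1683 - 1406) = -7 + 277 = 270)
J/g = (3218/779)/270 = (3218/779)*(1/270) = 1609/105165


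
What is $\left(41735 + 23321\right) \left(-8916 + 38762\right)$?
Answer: $1941661376$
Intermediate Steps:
$\left(41735 + 23321\right) \left(-8916 + 38762\right) = 65056 \cdot 29846 = 1941661376$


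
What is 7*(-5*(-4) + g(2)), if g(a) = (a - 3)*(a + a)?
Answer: 112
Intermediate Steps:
g(a) = 2*a*(-3 + a) (g(a) = (-3 + a)*(2*a) = 2*a*(-3 + a))
7*(-5*(-4) + g(2)) = 7*(-5*(-4) + 2*2*(-3 + 2)) = 7*(20 + 2*2*(-1)) = 7*(20 - 4) = 7*16 = 112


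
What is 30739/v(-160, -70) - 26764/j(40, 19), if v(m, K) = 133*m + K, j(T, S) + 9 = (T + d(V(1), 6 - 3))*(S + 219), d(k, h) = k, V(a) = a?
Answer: -871085911/208141150 ≈ -4.1851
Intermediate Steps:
j(T, S) = -9 + (1 + T)*(219 + S) (j(T, S) = -9 + (T + 1)*(S + 219) = -9 + (1 + T)*(219 + S))
v(m, K) = K + 133*m
30739/v(-160, -70) - 26764/j(40, 19) = 30739/(-70 + 133*(-160)) - 26764/(210 + 19 + 219*40 + 19*40) = 30739/(-70 - 21280) - 26764/(210 + 19 + 8760 + 760) = 30739/(-21350) - 26764/9749 = 30739*(-1/21350) - 26764*1/9749 = -30739/21350 - 26764/9749 = -871085911/208141150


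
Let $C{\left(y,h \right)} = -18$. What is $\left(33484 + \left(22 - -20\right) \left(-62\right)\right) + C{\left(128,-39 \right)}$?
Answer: $30862$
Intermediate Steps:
$\left(33484 + \left(22 - -20\right) \left(-62\right)\right) + C{\left(128,-39 \right)} = \left(33484 + \left(22 - -20\right) \left(-62\right)\right) - 18 = \left(33484 + \left(22 + \left(-11 + 31\right)\right) \left(-62\right)\right) - 18 = \left(33484 + \left(22 + 20\right) \left(-62\right)\right) - 18 = \left(33484 + 42 \left(-62\right)\right) - 18 = \left(33484 - 2604\right) - 18 = 30880 - 18 = 30862$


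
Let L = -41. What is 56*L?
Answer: -2296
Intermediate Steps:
56*L = 56*(-41) = -2296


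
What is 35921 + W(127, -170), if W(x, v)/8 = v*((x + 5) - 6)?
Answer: -135439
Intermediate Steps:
W(x, v) = 8*v*(-1 + x) (W(x, v) = 8*(v*((x + 5) - 6)) = 8*(v*((5 + x) - 6)) = 8*(v*(-1 + x)) = 8*v*(-1 + x))
35921 + W(127, -170) = 35921 + 8*(-170)*(-1 + 127) = 35921 + 8*(-170)*126 = 35921 - 171360 = -135439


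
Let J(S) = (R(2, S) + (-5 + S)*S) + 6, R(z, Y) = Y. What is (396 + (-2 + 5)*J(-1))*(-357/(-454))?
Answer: 153153/454 ≈ 337.34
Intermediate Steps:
J(S) = 6 + S + S*(-5 + S) (J(S) = (S + (-5 + S)*S) + 6 = (S + S*(-5 + S)) + 6 = 6 + S + S*(-5 + S))
(396 + (-2 + 5)*J(-1))*(-357/(-454)) = (396 + (-2 + 5)*(6 + (-1)² - 4*(-1)))*(-357/(-454)) = (396 + 3*(6 + 1 + 4))*(-357*(-1/454)) = (396 + 3*11)*(357/454) = (396 + 33)*(357/454) = 429*(357/454) = 153153/454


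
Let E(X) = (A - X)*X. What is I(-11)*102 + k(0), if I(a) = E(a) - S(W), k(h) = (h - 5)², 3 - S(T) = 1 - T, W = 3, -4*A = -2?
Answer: -13388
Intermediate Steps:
A = ½ (A = -¼*(-2) = ½ ≈ 0.50000)
S(T) = 2 + T (S(T) = 3 - (1 - T) = 3 + (-1 + T) = 2 + T)
k(h) = (-5 + h)²
E(X) = X*(½ - X) (E(X) = (½ - X)*X = X*(½ - X))
I(a) = -5 + a*(½ - a) (I(a) = a*(½ - a) - (2 + 3) = a*(½ - a) - 1*5 = a*(½ - a) - 5 = -5 + a*(½ - a))
I(-11)*102 + k(0) = (-5 + (½)*(-11) - 1*(-11)²)*102 + (-5 + 0)² = (-5 - 11/2 - 1*121)*102 + (-5)² = (-5 - 11/2 - 121)*102 + 25 = -263/2*102 + 25 = -13413 + 25 = -13388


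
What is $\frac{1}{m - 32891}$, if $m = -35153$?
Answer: $- \frac{1}{68044} \approx -1.4696 \cdot 10^{-5}$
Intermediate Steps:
$\frac{1}{m - 32891} = \frac{1}{-35153 - 32891} = \frac{1}{-68044} = - \frac{1}{68044}$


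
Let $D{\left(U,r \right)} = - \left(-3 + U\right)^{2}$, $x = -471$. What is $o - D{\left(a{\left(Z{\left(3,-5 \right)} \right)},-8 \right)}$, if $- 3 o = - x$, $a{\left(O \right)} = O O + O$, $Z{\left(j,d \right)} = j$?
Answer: $-76$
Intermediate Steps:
$a{\left(O \right)} = O + O^{2}$ ($a{\left(O \right)} = O^{2} + O = O + O^{2}$)
$o = -157$ ($o = - \frac{\left(-1\right) \left(-471\right)}{3} = \left(- \frac{1}{3}\right) 471 = -157$)
$o - D{\left(a{\left(Z{\left(3,-5 \right)} \right)},-8 \right)} = -157 - - \left(-3 + 3 \left(1 + 3\right)\right)^{2} = -157 - - \left(-3 + 3 \cdot 4\right)^{2} = -157 - - \left(-3 + 12\right)^{2} = -157 - - 9^{2} = -157 - \left(-1\right) 81 = -157 - -81 = -157 + 81 = -76$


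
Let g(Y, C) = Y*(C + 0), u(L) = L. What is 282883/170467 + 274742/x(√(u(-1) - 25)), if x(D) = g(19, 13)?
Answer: 3608024355/3238873 ≈ 1114.0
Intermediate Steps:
g(Y, C) = C*Y (g(Y, C) = Y*C = C*Y)
x(D) = 247 (x(D) = 13*19 = 247)
282883/170467 + 274742/x(√(u(-1) - 25)) = 282883/170467 + 274742/247 = 282883*(1/170467) + 274742*(1/247) = 282883/170467 + 21134/19 = 3608024355/3238873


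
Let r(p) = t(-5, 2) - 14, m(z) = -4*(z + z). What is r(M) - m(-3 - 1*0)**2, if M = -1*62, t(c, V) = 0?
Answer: -590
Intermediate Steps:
M = -62
m(z) = -8*z
r(p) = -14 (r(p) = 0 - 14 = -14)
r(M) - m(-3 - 1*0)**2 = -14 - (-8*(-3 - 1*0))**2 = -14 - (-8*(-3 + 0))**2 = -14 - (-8*(-3))**2 = -14 - 1*24**2 = -14 - 1*576 = -14 - 576 = -590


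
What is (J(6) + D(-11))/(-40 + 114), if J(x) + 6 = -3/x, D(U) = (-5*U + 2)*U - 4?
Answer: -1275/148 ≈ -8.6149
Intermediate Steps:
D(U) = -4 + U*(2 - 5*U) (D(U) = (2 - 5*U)*U - 4 = U*(2 - 5*U) - 4 = -4 + U*(2 - 5*U))
J(x) = -6 - 3/x
(J(6) + D(-11))/(-40 + 114) = ((-6 - 3/6) + (-4 - 5*(-11)² + 2*(-11)))/(-40 + 114) = ((-6 - 3*⅙) + (-4 - 5*121 - 22))/74 = ((-6 - ½) + (-4 - 605 - 22))*(1/74) = (-13/2 - 631)*(1/74) = -1275/2*1/74 = -1275/148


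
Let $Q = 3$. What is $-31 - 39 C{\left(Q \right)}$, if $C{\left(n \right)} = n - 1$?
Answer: $-109$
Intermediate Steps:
$C{\left(n \right)} = -1 + n$
$-31 - 39 C{\left(Q \right)} = -31 - 39 \left(-1 + 3\right) = -31 - 78 = -109$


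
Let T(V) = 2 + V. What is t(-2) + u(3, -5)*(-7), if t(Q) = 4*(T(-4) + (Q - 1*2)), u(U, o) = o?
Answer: 11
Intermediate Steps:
t(Q) = -16 + 4*Q (t(Q) = 4*((2 - 4) + (Q - 1*2)) = 4*(-2 + (Q - 2)) = 4*(-2 + (-2 + Q)) = 4*(-4 + Q) = -16 + 4*Q)
t(-2) + u(3, -5)*(-7) = (-16 + 4*(-2)) - 5*(-7) = (-16 - 8) + 35 = -24 + 35 = 11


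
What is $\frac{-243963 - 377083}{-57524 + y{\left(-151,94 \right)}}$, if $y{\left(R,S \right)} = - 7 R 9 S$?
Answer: $- \frac{310523}{418349} \approx -0.74226$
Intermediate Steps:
$y{\left(R,S \right)} = - 63 R S$
$\frac{-243963 - 377083}{-57524 + y{\left(-151,94 \right)}} = \frac{-243963 - 377083}{-57524 - \left(-9513\right) 94} = - \frac{621046}{-57524 + 894222} = - \frac{621046}{836698} = \left(-621046\right) \frac{1}{836698} = - \frac{310523}{418349}$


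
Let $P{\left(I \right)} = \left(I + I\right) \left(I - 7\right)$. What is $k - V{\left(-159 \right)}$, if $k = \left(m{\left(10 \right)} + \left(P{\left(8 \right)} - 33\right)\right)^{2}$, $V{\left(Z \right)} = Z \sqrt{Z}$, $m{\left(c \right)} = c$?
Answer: $49 + 159 i \sqrt{159} \approx 49.0 + 2004.9 i$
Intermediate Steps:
$P{\left(I \right)} = 2 I \left(-7 + I\right)$
$V{\left(Z \right)} = Z^{\frac{3}{2}}$
$k = 49$ ($k = \left(10 - \left(33 - 16 \left(-7 + 8\right)\right)\right)^{2} = \left(10 - \left(33 - 16\right)\right)^{2} = \left(10 + \left(16 - 33\right)\right)^{2} = \left(10 - 17\right)^{2} = \left(-7\right)^{2} = 49$)
$k - V{\left(-159 \right)} = 49 - \left(-159\right)^{\frac{3}{2}} = 49 - - 159 i \sqrt{159} = 49 + 159 i \sqrt{159}$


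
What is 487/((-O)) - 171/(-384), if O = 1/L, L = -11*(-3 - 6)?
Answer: -6171207/128 ≈ -48213.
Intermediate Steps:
L = 99 (L = -11*(-9) = 99)
O = 1/99 ≈ 0.010101
487/((-O)) - 171/(-384) = 487/((-1*1/99)) - 171/(-384) = 487/(-1/99) - 171*(-1/384) = 487*(-99) + 57/128 = -48213 + 57/128 = -6171207/128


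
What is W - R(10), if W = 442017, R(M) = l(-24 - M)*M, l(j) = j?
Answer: 442357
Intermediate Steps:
R(M) = M*(-24 - M) (R(M) = (-24 - M)*M = M*(-24 - M))
W - R(10) = 442017 - (-1)*10*(24 + 10) = 442017 - (-1)*10*34 = 442017 - 1*(-340) = 442017 + 340 = 442357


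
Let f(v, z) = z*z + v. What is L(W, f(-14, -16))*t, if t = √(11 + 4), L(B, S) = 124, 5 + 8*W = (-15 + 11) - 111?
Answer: 124*√15 ≈ 480.25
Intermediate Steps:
W = -15 (W = -5/8 + ((-15 + 11) - 111)/8 = -5/8 + (-4 - 111)/8 = -5/8 + (⅛)*(-115) = -5/8 - 115/8 = -15)
f(v, z) = v + z² (f(v, z) = z² + v = v + z²)
t = √15 ≈ 3.8730
L(W, f(-14, -16))*t = 124*√15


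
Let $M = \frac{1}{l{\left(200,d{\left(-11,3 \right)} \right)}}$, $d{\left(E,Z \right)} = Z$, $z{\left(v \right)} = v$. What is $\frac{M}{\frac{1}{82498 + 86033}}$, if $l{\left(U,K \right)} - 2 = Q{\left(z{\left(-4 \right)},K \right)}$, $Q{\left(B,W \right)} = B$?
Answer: $- \frac{168531}{2} \approx -84266.0$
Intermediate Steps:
$l{\left(U,K \right)} = -2$ ($l{\left(U,K \right)} = 2 - 4 = -2$)
$M = - \frac{1}{2}$ ($M = \frac{1}{-2} = - \frac{1}{2} \approx -0.5$)
$\frac{M}{\frac{1}{82498 + 86033}} = - \frac{1}{2 \frac{1}{82498 + 86033}} = - \frac{1}{2 \cdot \frac{1}{168531}} = - \frac{\frac{1}{\frac{1}{168531}}}{2} = \left(- \frac{1}{2}\right) 168531 = - \frac{168531}{2}$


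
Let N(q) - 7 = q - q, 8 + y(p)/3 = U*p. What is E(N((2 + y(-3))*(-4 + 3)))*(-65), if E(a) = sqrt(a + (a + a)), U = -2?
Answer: -65*sqrt(21) ≈ -297.87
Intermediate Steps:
y(p) = -24 - 6*p (y(p) = -24 + 3*(-2*p) = -24 - 6*p)
N(q) = 7 (N(q) = 7 + (q - q) = 7 + 0 = 7)
E(a) = sqrt(3)*sqrt(a) (E(a) = sqrt(a + 2*a) = sqrt(3*a) = sqrt(3)*sqrt(a))
E(N((2 + y(-3))*(-4 + 3)))*(-65) = (sqrt(3)*sqrt(7))*(-65) = sqrt(21)*(-65) = -65*sqrt(21)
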